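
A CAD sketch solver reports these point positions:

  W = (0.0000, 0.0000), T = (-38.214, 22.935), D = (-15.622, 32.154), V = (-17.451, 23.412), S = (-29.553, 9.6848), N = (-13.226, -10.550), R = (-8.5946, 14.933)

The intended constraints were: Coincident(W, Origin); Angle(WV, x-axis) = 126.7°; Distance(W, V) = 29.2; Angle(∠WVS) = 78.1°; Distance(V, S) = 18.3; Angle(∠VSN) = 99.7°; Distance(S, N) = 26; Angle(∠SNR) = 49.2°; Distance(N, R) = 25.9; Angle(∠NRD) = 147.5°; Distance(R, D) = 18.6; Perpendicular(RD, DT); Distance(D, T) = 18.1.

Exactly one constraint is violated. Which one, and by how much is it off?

Distance(D, T) = 18.1 — off by 6.30.

W = (0.00, 0.00) ✓; WV at 126.7° ✓; |WV| = 29.20 ✓; ∠WVS = 78.10° ✓; |VS| = 18.30 ✓; ∠VSN = 99.70° ✓; |SN| = 26.00 ✓; ∠SNR = 49.20° ✓; |NR| = 25.90 ✓; ∠NRD = 147.5° ✓; |RD| = 18.60 ✓; ∠(RD, DT) = 90.00° ✓; |DT| = 24.40 ✗.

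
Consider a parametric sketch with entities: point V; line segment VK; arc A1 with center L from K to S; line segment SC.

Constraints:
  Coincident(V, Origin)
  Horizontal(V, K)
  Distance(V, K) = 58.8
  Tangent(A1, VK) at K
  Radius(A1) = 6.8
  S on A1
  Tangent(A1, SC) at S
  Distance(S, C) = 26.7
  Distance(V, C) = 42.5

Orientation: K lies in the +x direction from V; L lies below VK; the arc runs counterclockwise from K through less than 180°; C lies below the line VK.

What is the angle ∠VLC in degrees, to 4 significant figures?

41.14°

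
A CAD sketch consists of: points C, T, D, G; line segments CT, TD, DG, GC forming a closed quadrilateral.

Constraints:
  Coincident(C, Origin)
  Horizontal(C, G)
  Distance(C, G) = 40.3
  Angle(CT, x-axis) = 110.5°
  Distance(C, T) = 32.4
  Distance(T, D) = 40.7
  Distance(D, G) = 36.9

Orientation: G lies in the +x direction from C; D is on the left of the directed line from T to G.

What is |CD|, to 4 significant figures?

45.61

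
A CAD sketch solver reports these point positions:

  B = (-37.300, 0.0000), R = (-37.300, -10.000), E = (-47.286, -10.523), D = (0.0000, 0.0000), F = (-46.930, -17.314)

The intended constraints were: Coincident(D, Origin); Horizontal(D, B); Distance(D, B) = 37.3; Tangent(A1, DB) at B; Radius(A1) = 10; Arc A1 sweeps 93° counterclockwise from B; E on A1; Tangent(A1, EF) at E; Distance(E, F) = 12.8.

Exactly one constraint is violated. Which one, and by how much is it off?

Distance(E, F) = 12.8 — off by 6.00.

D = (0.00, 0.00) ✓; D.y = 0.00, B.y = 0.00 ✓; |DB| = 37.30 ✓; ∠(RB, BD) = 90.00° ✓; |RB| = 10.00 ✓; bearing(R→E) − bearing(R→B) = 93.00° ✓; |RE| = 10.00 ✓; ∠(RE, EF) = 90.00° ✓; |EF| = 6.800 ✗.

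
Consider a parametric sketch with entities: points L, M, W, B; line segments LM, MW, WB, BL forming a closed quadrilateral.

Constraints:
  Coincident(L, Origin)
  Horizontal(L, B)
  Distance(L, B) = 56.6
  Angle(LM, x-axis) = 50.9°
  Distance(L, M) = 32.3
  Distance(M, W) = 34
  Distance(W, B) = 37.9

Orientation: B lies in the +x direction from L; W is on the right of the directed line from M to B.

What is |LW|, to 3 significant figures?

21.7

Checks: |MW| = 34.00 ✓; |WB| = 37.90 ✓.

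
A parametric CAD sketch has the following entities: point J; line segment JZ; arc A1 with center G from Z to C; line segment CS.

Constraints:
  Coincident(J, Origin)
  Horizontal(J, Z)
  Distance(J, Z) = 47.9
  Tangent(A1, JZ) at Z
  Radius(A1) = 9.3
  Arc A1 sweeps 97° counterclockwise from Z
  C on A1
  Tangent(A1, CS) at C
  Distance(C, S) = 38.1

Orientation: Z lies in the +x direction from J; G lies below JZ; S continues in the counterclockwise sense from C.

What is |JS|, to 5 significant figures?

64.838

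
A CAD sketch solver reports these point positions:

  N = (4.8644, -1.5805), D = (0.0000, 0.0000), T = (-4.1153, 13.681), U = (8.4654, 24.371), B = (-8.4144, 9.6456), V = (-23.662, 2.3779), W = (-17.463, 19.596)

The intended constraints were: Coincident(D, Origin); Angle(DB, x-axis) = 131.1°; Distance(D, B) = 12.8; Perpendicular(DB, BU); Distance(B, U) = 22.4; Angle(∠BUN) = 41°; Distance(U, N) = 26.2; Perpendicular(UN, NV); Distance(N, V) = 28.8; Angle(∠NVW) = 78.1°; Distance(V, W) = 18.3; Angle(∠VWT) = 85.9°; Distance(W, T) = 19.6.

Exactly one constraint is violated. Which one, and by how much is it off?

Distance(W, T) = 19.6 — off by 5.00.

D = (0.00, 0.00) ✓; DB at 131.1° ✓; |DB| = 12.80 ✓; ∠(DB, BU) = 90.00° ✓; |BU| = 22.40 ✓; ∠BUN = 41.00° ✓; |UN| = 26.20 ✓; ∠(UN, NV) = 90.00° ✓; |NV| = 28.80 ✓; ∠NVW = 78.10° ✓; |VW| = 18.30 ✓; ∠VWT = 85.90° ✓; |WT| = 14.60 ✗.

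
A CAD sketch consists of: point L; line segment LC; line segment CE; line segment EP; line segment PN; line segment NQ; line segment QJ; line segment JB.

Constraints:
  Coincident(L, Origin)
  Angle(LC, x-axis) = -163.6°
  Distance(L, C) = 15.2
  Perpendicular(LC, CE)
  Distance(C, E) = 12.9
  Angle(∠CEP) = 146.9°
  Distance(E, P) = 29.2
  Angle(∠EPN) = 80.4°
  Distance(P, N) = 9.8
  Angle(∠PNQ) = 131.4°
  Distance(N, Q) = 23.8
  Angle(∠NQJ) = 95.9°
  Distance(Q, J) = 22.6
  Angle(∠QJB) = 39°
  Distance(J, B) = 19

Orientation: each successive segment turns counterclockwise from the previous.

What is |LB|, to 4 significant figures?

18.26

∠NQJ = 95.9° gives QJ at -168.2° from the x-axis; with |QJ| = 22.6, J = (-13.06, -9.170). ∠QJB = 39.0° gives JB at -27.20° from the x-axis; with |JB| = 19.0, B = (3.838, -17.85). Then |LB| = |B − L| = 18.26.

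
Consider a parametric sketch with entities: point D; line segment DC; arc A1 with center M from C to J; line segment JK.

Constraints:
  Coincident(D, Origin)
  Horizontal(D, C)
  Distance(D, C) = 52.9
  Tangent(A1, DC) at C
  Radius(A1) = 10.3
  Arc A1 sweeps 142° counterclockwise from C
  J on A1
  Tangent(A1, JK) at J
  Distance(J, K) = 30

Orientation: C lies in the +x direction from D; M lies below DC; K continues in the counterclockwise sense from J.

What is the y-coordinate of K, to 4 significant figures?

-36.89

D is at the origin; DC is horizontal with |DC| = 52.9 and C on the +x side, so C = (52.90, 0.000). A1 meets DC tangentially, so MC is at right angles to DC, so M = C + (0, -10.3) = (52.90, -10.30). On A1, C sits at bearing 90° from M; a 142° counterclockwise sweep puts J at bearing 232°, so J = M + 10.3·(cos 232°, sin 232°) = (46.56, -18.42). Since A1 is tangent to JK there, MJ ⟂ JK, so JK runs along (−sin 232°, cos 232°); with |JK| = 30.0, K = (70.20, -36.89). So K.y = -36.89.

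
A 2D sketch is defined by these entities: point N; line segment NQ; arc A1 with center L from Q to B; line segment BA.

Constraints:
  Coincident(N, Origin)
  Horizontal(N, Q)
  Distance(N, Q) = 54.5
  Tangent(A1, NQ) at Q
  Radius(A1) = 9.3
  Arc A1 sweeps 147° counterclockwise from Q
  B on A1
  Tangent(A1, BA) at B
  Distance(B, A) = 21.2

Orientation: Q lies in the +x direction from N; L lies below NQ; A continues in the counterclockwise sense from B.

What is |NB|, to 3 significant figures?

52.3

The tangent condition forces LQ to be normal to NQ, so L = Q + (0, -9.3) = (54.5, -9.30). On A1, Q sits at bearing 90° from L; a 147° counterclockwise sweep puts B at bearing 237°, so B = L + 9.3·(cos 237°, sin 237°) = (49.4, -17.1). Then |NB| = |B − N| = 52.3.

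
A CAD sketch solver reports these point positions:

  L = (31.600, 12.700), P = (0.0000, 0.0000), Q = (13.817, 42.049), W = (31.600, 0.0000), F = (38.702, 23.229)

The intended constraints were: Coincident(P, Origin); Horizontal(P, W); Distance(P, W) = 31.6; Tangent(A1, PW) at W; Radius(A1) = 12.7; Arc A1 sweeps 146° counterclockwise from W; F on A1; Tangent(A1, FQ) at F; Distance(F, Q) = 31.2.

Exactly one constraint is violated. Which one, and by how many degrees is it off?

Tangent(A1, FQ) at F — off by 3.10°.

P = (0.00, 0.00) ✓; P.y = 0.00, W.y = 0.00 ✓; |PW| = 31.60 ✓; ∠(LW, WP) = 90.00° ✓; |LW| = 12.70 ✓; bearing(L→F) − bearing(L→W) = 146.0° ✓; |LF| = 12.70 ✓; ∠(LF, FQ) = 93.10° ✗; |FQ| = 31.20 ✓.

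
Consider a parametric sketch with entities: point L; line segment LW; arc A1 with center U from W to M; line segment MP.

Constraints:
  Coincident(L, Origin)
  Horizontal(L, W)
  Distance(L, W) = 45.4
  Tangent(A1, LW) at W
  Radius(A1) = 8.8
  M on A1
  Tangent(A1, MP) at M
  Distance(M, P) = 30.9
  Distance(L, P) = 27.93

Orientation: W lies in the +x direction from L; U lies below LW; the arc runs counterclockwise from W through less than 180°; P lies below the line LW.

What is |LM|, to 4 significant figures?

39.65

L is at the origin; LW is horizontal with |LW| = 45.4 and W on the +x side, so W = (45.40, 0.000). Tangency of A1 to LW means the radius UW is perpendicular to LW, so U = W + (0, -8.8) = (45.40, -8.800). Since UM ⟂ MP (tangency), |UP| = √(8.8² + 30.9²) = 32.13 regardless of where M sits on A1. So P lies on both circle(L, 27.93) and circle(U, 32.13); the below-LW intersection is P = (16.39, -22.61). M is the foot of the tangent from P: M = (39.59, -2.195).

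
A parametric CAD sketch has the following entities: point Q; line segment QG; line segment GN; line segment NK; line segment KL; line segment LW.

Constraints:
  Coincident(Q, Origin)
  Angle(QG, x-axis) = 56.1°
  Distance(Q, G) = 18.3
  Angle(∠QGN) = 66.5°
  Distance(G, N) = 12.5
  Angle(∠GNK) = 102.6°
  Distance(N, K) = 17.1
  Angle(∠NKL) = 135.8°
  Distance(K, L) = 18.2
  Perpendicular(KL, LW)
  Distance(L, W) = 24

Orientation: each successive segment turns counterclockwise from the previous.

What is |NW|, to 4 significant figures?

32.77

Q is at the origin; QG runs at 56.1° with length 18.3, so G = (10.21, 15.19). ∠QGN = 66.5° gives GN at 169.6° from the x-axis; with |GN| = 12.5, N = (-2.088, 17.45). ∠GNK = 102.6° gives NK at -113.0° from the x-axis; with |NK| = 17.1, K = (-8.769, 1.705). ∠NKL = 135.8° gives KL at -68.80° from the x-axis; with |KL| = 18.2, L = (-2.188, -15.26). KL is perpendicular to LW, so LW runs at 21.20°; with |LW| = 24.0, W = (20.19, -6.584). Then |NW| = |W − N| = 32.77.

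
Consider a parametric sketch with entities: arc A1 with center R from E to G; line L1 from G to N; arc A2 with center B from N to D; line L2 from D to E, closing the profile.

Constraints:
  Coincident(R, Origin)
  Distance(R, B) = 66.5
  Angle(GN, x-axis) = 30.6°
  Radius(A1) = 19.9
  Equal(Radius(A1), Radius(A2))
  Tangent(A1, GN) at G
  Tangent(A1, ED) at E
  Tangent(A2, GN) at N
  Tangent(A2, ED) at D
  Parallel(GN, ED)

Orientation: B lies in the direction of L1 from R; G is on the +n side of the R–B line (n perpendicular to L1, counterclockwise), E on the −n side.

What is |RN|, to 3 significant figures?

69.4

The slot axis is L1's direction at 30.6°, so u = (cos 30.6°, sin 30.6°) = (0.861, 0.509) and n = (−sin 30.6°, cos 30.6°) = (-0.509, 0.861). R is at the origin and B lies 66.5 along u from R, so B = 66.5·u = (57.2, 33.9). Tangency of A1 to both parallel lines with radius 19.9 puts G and E at R ± 19.9·n: G = (-10.1, 17.1), E = (10.1, -17.1). Equal radii place N and D the same way about B: N = B + 19.9·n = (47.1, 51.0), D = B − 19.9·n = (67.4, 16.7). Then |RN| = |N − R| = 69.4.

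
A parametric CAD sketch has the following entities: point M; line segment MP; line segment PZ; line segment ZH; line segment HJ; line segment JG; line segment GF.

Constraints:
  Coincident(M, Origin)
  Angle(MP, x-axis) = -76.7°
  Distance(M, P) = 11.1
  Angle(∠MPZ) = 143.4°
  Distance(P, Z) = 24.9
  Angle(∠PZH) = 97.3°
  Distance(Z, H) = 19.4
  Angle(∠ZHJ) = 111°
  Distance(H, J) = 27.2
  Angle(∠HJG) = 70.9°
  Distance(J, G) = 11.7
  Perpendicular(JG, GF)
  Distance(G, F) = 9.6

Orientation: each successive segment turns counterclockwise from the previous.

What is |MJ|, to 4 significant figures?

28.34

∠PZH = 97.3° gives ZH at 42.60° from the x-axis; with |ZH| = 19.4, H = (35.88, -13.71). ∠ZHJ = 111.0° gives HJ at 111.6° from the x-axis; with |HJ| = 27.2, J = (25.87, 11.58). Then |MJ| = |J − M| = 28.34.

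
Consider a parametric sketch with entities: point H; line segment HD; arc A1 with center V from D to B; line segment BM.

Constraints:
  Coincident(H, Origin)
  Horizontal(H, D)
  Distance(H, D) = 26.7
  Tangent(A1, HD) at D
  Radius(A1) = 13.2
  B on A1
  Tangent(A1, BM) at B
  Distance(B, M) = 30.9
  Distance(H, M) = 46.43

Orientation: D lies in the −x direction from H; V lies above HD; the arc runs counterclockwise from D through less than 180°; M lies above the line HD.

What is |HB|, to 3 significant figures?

19.0

Checks: |VB| = 13.20 ✓; ∠(VB, BM) = 90.00° ✓; |BM| = 30.90 ✓; |HM| = 46.43 ✓.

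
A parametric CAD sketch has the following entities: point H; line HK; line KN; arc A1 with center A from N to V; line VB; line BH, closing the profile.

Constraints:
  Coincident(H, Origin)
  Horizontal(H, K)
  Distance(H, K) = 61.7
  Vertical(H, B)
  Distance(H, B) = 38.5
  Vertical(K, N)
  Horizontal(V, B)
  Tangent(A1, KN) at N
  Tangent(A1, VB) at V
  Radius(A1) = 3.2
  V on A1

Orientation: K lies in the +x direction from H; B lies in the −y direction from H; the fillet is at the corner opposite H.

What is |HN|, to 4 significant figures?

71.08

H is at the origin; HK is horizontal with |HK| = 61.7 and K on the +x side, so K = (61.70, 0.000). HB is vertical with |HB| = 38.5 and B on the −y side, so B = (0.000, -38.50). The virtual corner opposite H is at (61.70, -38.50). A1 meets KN tangentially, so AN is at right angles to KN and the tangent condition forces AV to be normal to VB, with radius 3.2, so the center A sits 3.2 in from both sides at A = (58.50, -35.30). That places the tangent points at N = (61.70, -35.30) on KN and V = (58.50, -38.50) on VB. Then |HN| = |N − H| = 71.08.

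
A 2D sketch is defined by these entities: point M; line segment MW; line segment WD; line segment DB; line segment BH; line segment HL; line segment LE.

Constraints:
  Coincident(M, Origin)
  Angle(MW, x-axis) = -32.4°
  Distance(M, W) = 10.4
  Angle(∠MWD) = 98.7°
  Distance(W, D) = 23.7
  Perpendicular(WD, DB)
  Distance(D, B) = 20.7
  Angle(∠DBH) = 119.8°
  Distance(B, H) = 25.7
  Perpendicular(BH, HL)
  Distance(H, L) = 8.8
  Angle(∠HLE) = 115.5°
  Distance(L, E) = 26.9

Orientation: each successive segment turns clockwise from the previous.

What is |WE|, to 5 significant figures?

12.887

BH ⟂ HL, so HL runs at 6.1000°; with |HL| = 8.8, L = (-13.680, 7.5361). ∠HLE = 115.5° gives LE at -58.400° from the x-axis; with |LE| = 26.9, E = (0.41504, -15.375). Then |WE| = |E − W| = 12.887.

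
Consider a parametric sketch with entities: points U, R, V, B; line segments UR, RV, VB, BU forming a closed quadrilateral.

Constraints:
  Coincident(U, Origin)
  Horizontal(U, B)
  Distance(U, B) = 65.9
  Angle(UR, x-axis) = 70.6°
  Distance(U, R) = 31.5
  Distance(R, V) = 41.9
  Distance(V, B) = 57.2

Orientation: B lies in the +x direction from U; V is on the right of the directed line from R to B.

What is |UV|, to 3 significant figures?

15.8

Checks: |RV| = 41.90 ✓; |VB| = 57.20 ✓.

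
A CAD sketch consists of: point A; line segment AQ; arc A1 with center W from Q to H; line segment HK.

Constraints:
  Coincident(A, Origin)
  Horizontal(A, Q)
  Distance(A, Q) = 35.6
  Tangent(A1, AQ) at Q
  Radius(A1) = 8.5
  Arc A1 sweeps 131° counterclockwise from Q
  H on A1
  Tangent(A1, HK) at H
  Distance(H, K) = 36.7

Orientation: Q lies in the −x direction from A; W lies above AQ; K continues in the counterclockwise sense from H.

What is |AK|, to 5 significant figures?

67.690

A is at the origin; AQ is horizontal with |AQ| = 35.6 and Q on the −x side, so Q = (-35.600, 0.0000). Tangency of A1 to AQ means the radius WQ is perpendicular to AQ, so W = Q + (0, 8.5) = (-35.600, 8.5000). On A1, Q sits at bearing -90° from W; a 131° counterclockwise sweep puts H at bearing 41°, so H = W + 8.5·(cos 41°, sin 41°) = (-29.185, 14.077). A1 meets HK tangentially, so WH is at right angles to HK, so HK runs along (−sin 41°, cos 41°); with |HK| = 36.7, K = (-53.262, 41.774). Then |AK| = |K − A| = 67.690.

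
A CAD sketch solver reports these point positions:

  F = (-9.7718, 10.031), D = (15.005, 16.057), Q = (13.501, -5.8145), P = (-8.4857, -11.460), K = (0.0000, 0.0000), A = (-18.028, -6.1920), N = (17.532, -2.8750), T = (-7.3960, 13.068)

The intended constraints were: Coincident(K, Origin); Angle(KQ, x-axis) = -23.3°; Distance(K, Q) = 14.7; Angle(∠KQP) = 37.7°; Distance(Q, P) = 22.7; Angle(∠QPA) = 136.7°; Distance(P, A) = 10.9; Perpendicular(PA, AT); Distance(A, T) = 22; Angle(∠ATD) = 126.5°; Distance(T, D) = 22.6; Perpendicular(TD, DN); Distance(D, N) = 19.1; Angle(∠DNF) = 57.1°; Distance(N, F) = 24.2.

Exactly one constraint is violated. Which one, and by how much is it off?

Distance(N, F) = 24.2 — off by 6.00.

K = (0.00, 0.00) ✓; KQ at -23.30° ✓; |KQ| = 14.70 ✓; ∠KQP = 37.70° ✓; |QP| = 22.70 ✓; ∠QPA = 136.7° ✓; |PA| = 10.90 ✓; ∠(PA, AT) = 90.00° ✓; |AT| = 22.00 ✓; ∠ATD = 126.5° ✓; |TD| = 22.60 ✓; ∠(TD, DN) = 90.00° ✓; |DN| = 19.10 ✓; ∠DNF = 57.10° ✓; |NF| = 30.20 ✗.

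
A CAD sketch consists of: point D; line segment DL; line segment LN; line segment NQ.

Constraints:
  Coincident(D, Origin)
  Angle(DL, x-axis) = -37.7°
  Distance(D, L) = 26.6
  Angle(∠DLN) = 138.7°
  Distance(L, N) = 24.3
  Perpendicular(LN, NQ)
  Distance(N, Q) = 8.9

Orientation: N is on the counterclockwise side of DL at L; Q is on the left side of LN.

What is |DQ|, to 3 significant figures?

45.1

D is at the origin; DL runs at -37.7° with length 26.6, so L = 26.6·(cos -37.7°, sin -37.7°) = (21.0, -16.3). ∠DLN = 138.7°, so LN runs at -37.7° + (180° − 138.7°) = 3.60° from the x-axis; with |LN| = 24.3, N = L + 24.3·(cos 3.60°, sin 3.60°) = (45.3, -14.7). LN is perpendicular to NQ; with |NQ| = 8.9 on the left of LN, Q = N + 8.9·(-0.0628, 0.998) = (44.7, -5.86). Then |DQ| = |Q − D| = 45.1.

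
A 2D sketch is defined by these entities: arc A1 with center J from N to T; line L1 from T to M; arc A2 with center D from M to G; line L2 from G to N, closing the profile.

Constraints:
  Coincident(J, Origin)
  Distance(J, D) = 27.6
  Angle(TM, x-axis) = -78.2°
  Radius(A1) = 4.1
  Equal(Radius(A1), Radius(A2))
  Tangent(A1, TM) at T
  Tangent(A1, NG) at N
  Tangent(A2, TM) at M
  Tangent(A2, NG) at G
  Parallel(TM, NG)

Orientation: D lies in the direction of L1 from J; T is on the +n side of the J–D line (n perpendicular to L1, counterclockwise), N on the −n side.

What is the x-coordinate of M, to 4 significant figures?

9.657

Tangency of A1 to both parallel lines with radius 4.1 puts T and N at J ± 4.1·n: T = (4.013, 0.8384), N = (-4.013, -0.8384). Equal radii place M and G the same way about D: M = D + 4.1·n = (9.657, -26.18), G = D − 4.1·n = (1.631, -27.86). So M.x = 9.657.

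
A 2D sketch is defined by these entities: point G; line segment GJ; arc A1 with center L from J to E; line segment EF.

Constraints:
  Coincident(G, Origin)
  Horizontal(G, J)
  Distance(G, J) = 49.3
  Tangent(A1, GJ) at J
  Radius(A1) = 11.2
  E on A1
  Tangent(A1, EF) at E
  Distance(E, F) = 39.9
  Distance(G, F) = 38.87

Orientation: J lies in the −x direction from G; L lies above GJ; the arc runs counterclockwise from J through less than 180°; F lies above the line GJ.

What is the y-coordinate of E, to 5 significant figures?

4.2488

Checks: |LE| = 11.20 ✓; ∠(LE, EF) = 90.00° ✓; |EF| = 39.90 ✓; |GF| = 38.87 ✓.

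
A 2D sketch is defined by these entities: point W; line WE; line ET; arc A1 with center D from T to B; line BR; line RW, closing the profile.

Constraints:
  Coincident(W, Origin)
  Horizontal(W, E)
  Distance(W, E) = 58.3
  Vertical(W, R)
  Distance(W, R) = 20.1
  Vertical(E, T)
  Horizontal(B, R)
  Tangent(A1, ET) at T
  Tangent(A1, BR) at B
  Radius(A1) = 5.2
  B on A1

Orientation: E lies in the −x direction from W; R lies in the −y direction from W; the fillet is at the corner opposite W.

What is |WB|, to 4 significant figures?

56.78

W is at the origin; WE is horizontal with |WE| = 58.3 and E on the −x side, so E = (-58.30, 0.000). W and R share the same x with |WR| = 20.1 and R on the −y side, so R = (0.000, -20.10). The virtual corner opposite W is at (-58.30, -20.10). A1 meets ET tangentially, so DT is at right angles to ET and tangency of A1 to BR means the radius DB is perpendicular to BR, with radius 5.2, so the center D sits 5.2 in from both sides at D = (-53.10, -14.90). That places the tangent points at T = (-58.30, -14.90) on ET and B = (-53.10, -20.10) on BR. Then |WB| = |B − W| = 56.78.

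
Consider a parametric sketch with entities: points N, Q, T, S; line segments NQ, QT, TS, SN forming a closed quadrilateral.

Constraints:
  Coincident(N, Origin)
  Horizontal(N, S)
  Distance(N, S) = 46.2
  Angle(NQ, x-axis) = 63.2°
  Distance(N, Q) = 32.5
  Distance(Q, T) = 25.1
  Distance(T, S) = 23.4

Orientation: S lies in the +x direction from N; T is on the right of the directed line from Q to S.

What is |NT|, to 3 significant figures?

24.1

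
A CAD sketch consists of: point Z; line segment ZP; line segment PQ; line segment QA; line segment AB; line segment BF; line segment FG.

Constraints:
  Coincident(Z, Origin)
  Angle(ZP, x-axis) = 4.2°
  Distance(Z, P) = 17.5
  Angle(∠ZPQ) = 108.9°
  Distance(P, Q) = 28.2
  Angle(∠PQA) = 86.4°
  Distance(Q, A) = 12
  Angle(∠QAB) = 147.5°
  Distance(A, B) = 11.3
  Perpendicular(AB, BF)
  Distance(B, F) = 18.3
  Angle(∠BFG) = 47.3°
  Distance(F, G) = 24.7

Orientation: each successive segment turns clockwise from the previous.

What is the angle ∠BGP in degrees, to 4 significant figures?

69.14°

Z is at the origin; ZP runs at 4.2° with length 17.5, so P = (17.45, 1.282). ∠ZPQ = 108.9° gives PQ at -66.90° from the x-axis; with |PQ| = 28.2, Q = (28.52, -24.66). ∠PQA = 86.4° gives QA at -160.5° from the x-axis; with |QA| = 12.0, A = (17.21, -28.66). ∠QAB = 147.5° gives AB at 167.0° from the x-axis; with |AB| = 11.3, B = (6.195, -26.12). AB is perpendicular to BF, so BF runs at 77.00°; with |BF| = 18.3, F = (10.31, -8.290). ∠BFG = 47.3° gives FG at -55.70° from the x-axis; with |FG| = 24.7, G = (24.23, -28.69). Then cos ∠BGP = GB·GP / (|GB||GP|), giving 69.14°.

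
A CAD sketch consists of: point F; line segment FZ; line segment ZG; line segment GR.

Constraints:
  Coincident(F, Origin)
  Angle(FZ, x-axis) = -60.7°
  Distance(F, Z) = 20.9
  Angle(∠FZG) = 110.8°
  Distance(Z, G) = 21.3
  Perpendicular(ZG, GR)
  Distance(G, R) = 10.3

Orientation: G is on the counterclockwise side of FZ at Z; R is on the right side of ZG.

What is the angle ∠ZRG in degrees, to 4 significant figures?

64.19°

F is at the origin; FZ runs at -60.7° with length 20.9, so Z = 20.9·(cos -60.7°, sin -60.7°) = (10.23, -18.23). ∠FZG = 110.8°, so ZG runs at -60.7° + (180° − 110.8°) = 8.500° from the x-axis; with |ZG| = 21.3, G = Z + 21.3·(cos 8.500°, sin 8.500°) = (31.29, -15.08). ZG is perpendicular to GR; with |GR| = 10.3 on the right of ZG, R = G + 10.3·(0.1478, -0.9890) = (32.82, -25.26). Then cos ∠ZRG = RZ·RG / (|RZ||RG|), giving 64.19°.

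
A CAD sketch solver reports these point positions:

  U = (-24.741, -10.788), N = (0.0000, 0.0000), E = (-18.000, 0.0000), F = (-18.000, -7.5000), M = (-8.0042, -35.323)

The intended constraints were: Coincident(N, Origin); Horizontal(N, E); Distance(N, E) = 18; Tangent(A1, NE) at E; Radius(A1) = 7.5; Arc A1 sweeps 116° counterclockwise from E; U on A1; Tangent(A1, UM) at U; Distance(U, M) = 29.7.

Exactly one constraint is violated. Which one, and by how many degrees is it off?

Tangent(A1, UM) at U — off by 8.30°.

N = (0.00, 0.00) ✓; N.y = 0.00, E.y = 0.00 ✓; |NE| = 18.00 ✓; ∠(FE, EN) = 90.00° ✓; |FE| = 7.500 ✓; bearing(F→U) − bearing(F→E) = 116.0° ✓; |FU| = 7.500 ✓; ∠(FU, UM) = 81.70° ✗; |UM| = 29.70 ✓.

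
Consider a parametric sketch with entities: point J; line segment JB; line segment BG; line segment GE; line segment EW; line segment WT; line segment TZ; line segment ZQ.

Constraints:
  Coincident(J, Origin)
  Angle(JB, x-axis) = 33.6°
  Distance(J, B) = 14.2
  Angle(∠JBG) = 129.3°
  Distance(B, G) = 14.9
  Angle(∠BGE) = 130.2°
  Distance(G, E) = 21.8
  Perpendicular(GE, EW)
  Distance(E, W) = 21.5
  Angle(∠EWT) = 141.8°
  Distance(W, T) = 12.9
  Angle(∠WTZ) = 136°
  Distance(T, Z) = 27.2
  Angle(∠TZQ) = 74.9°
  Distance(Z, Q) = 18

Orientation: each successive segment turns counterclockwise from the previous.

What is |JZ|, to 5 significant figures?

11.700

J is at the origin; JB runs at 33.6° with length 14.2, so B = (11.827, 7.8582). ∠JBG = 129.3° gives BG at 84.300° from the x-axis; with |BG| = 14.9, G = (13.307, 22.684). ∠BGE = 130.2° gives GE at 134.10° from the x-axis; with |GE| = 21.8, E = (-1.8636, 38.340). The perpendicularity gives EW at right angles to GE, so EW runs at -135.90°; with |EW| = 21.5, W = (-17.303, 23.378). ∠EWT = 141.8° gives WT at -97.700° from the x-axis; with |WT| = 12.9, T = (-19.032, 10.594). ∠WTZ = 136.0° gives TZ at -53.700° from the x-axis; with |TZ| = 27.2, Z = (-2.9289, -11.327). Then |JZ| = |Z − J| = 11.700.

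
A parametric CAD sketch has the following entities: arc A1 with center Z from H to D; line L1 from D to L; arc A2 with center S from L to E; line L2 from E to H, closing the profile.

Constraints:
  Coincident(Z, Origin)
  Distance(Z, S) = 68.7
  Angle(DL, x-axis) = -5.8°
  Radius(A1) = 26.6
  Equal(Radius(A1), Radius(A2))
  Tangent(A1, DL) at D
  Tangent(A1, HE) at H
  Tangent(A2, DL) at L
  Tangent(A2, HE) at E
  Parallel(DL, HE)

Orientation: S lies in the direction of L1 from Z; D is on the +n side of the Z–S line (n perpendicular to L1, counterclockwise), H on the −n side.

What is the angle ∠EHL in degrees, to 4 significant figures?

37.75°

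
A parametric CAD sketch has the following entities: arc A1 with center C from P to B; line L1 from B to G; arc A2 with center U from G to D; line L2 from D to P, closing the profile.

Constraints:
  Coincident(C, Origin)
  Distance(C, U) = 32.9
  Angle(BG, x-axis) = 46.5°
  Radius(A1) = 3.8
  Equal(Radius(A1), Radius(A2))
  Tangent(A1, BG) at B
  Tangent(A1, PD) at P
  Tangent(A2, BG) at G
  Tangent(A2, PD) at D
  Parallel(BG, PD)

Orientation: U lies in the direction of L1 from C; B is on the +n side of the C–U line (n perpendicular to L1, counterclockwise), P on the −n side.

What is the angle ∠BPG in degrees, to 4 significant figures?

76.99°

The slot axis is L1's direction at 46.5°, so u = (cos 46.5°, sin 46.5°) = (0.6884, 0.7254) and n = (−sin 46.5°, cos 46.5°) = (-0.7254, 0.6884). C is at the origin and U lies 32.9 along u from C, so U = 32.9·u = (22.65, 23.86). Tangency of A1 to both parallel lines with radius 3.8 puts B and P at C ± 3.8·n: B = (-2.756, 2.616), P = (2.756, -2.616). Equal radii place G and D the same way about U: G = U + 3.8·n = (19.89, 26.48), D = U − 3.8·n = (25.40, 21.25). Then cos ∠BPG = PB·PG / (|PB||PG|), giving 76.99°.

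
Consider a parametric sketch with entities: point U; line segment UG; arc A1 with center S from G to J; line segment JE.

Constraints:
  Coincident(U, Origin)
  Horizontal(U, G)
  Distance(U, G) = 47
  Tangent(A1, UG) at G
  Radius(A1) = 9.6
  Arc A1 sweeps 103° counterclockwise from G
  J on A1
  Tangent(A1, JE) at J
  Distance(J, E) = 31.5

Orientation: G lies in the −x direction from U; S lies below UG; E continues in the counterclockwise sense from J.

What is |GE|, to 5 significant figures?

42.513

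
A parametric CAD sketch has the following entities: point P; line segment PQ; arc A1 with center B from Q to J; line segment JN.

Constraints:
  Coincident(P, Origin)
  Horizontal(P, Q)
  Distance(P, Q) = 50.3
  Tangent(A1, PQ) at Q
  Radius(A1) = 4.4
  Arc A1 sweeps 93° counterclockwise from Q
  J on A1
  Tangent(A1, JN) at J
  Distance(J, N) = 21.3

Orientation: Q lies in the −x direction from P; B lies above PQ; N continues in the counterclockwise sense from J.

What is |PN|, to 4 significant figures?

53.68

On A1, Q sits at bearing -90° from B; a 93° counterclockwise sweep puts J at bearing 3°, so J = B + 4.4·(cos 3°, sin 3°) = (-45.91, 4.630). The tangent condition forces BJ to be normal to JN, so JN runs along (−sin 3°, cos 3°); with |JN| = 21.3, N = (-47.02, 25.90). Then |PN| = |N − P| = 53.68.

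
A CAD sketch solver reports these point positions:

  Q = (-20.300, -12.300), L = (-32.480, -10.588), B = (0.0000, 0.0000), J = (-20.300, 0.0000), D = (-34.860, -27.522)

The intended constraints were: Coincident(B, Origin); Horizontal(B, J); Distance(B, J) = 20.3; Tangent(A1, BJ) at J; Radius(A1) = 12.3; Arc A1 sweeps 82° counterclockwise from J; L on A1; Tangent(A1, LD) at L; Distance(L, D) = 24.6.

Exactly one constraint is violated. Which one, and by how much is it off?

Distance(L, D) = 24.6 — off by 7.50.

B = (0.00, 0.00) ✓; B.y = 0.00, J.y = 0.00 ✓; |BJ| = 20.30 ✓; ∠(QJ, JB) = 90.00° ✓; |QJ| = 12.30 ✓; bearing(Q→L) − bearing(Q→J) = 82.00° ✓; |QL| = 12.30 ✓; ∠(QL, LD) = 90.00° ✓; |LD| = 17.10 ✗.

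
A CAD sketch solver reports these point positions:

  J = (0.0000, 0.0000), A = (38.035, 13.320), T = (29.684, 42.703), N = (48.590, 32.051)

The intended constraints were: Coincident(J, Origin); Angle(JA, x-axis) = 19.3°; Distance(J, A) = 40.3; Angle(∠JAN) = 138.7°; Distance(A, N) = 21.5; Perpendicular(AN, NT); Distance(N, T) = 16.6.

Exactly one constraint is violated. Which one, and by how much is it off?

Distance(N, T) = 16.6 — off by 5.10.

J = (0.00, 0.00) ✓; JA at 19.30° ✓; |JA| = 40.30 ✓; ∠JAN = 138.7° ✓; |AN| = 21.50 ✓; ∠(AN, NT) = 90.00° ✓; |NT| = 21.70 ✗.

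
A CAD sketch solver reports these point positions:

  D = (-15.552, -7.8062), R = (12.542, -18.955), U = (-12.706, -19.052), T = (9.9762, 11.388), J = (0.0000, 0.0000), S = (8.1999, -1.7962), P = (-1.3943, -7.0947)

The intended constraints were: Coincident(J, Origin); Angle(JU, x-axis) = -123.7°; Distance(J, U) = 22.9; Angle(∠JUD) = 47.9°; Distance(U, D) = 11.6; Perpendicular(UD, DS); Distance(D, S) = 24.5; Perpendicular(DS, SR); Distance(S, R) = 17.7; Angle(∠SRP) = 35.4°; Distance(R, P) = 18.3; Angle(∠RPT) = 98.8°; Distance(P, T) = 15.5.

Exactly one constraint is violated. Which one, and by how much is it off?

Distance(P, T) = 15.5 — off by 6.20.

J = (0.00, 0.00) ✓; JU at -123.7° ✓; |JU| = 22.90 ✓; ∠JUD = 47.90° ✓; |UD| = 11.60 ✓; ∠(UD, DS) = 90.00° ✓; |DS| = 24.50 ✓; ∠(DS, SR) = 90.00° ✓; |SR| = 17.70 ✓; ∠SRP = 35.40° ✓; |RP| = 18.30 ✓; ∠RPT = 98.80° ✓; |PT| = 21.70 ✗.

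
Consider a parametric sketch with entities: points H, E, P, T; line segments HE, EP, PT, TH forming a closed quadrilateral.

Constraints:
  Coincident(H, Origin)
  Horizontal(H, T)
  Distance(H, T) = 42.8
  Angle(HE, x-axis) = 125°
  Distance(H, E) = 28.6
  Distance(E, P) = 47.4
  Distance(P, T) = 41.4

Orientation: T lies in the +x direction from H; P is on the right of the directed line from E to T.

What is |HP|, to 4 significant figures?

19.35

Checks: |EP| = 47.40 ✓; |PT| = 41.40 ✓.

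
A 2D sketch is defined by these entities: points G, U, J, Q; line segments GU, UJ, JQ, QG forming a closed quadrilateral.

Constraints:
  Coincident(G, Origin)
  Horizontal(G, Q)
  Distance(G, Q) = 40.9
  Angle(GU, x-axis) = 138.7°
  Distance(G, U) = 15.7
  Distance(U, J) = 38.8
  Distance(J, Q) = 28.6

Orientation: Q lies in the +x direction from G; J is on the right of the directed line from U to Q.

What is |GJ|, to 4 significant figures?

23.10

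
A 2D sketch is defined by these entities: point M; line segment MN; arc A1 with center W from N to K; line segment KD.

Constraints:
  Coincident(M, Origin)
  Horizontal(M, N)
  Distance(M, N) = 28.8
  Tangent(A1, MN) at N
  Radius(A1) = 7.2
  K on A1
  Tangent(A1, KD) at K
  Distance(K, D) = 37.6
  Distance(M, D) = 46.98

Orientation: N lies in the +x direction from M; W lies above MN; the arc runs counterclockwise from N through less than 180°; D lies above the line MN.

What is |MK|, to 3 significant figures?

36.7

Checks: |MN| = 28.80 ✓; |WK| = 7.200 ✓; ∠(WK, KD) = 90.00° ✓; |KD| = 37.60 ✓; |MD| = 46.98 ✓.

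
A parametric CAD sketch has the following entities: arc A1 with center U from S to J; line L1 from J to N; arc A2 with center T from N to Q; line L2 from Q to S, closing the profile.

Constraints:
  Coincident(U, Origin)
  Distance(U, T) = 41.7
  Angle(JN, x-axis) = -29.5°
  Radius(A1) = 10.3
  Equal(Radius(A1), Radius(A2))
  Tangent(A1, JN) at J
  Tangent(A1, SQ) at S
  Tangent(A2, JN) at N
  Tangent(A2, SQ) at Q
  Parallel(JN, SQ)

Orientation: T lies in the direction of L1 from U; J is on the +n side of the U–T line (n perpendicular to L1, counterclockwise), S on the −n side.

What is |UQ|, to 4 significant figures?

42.95

The slot axis is L1's direction at -29.5°, so u = (cos -29.5°, sin -29.5°) = (0.8704, -0.4924) and n = (−sin -29.5°, cos -29.5°) = (0.4924, 0.8704). U is at the origin and T lies 41.7 along u from U, so T = 41.7·u = (36.29, -20.53). Tangency of A1 to both parallel lines with radius 10.3 puts J and S at U ± 10.3·n: J = (5.072, 8.965), S = (-5.072, -8.965). Equal radii place N and Q the same way about T: N = T + 10.3·n = (41.37, -11.57), Q = T − 10.3·n = (31.22, -29.50). Then |UQ| = |Q − U| = 42.95.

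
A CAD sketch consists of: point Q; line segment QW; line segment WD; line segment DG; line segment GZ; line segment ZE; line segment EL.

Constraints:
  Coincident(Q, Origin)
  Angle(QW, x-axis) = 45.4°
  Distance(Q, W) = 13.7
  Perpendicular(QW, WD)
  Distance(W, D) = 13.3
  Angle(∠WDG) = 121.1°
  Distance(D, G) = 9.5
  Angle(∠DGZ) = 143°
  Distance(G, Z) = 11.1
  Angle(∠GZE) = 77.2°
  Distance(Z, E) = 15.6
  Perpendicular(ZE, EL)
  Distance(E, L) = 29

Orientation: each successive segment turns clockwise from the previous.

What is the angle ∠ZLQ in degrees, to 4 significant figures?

32.81°

Q is at the origin; QW runs at 45.4° with length 13.7, so W = (9.619, 9.755). QW ⟂ WD, so WD runs at -44.60°; with |WD| = 13.3, D = (19.09, 0.4161). ∠WDG = 121.1° gives DG at -103.5° from the x-axis; with |DG| = 9.5, G = (16.87, -8.821). ∠DGZ = 143.0° gives GZ at -140.5° from the x-axis; with |GZ| = 11.1, Z = (8.307, -15.88). ∠GZE = 77.2° gives ZE at 116.7° from the x-axis; with |ZE| = 15.6, E = (1.297, -1.945). ZE is perpendicular to EL, so EL runs at 26.70°; with |EL| = 29.0, L = (27.21, 11.08). Then cos ∠ZLQ = LZ·LQ / (|LZ||LQ|), giving 32.81°.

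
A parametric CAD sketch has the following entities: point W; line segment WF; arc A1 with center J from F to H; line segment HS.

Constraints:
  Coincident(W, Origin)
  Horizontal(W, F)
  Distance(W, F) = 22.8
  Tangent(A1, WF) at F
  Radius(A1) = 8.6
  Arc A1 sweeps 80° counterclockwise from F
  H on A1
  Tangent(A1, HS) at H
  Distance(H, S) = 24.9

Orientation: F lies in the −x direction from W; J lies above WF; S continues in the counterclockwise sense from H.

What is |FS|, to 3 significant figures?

34.1

W is at the origin; WF is horizontal with |WF| = 22.8 and F on the −x side, so F = (-22.8, 0.00). A1 meets WF tangentially, so JF is at right angles to WF, so J = F + (0, 8.6) = (-22.8, 8.60). On A1, F sits at bearing -90° from J; an 80° counterclockwise sweep puts H at bearing -10°, so H = J + 8.6·(cos -10°, sin -10°) = (-14.3, 7.11). Tangency of A1 to HS means the radius JH is perpendicular to HS, so HS runs along (−sin -10°, cos -10°); with |HS| = 24.9, S = (-10.0, 31.6). Then |FS| = |S − F| = 34.1.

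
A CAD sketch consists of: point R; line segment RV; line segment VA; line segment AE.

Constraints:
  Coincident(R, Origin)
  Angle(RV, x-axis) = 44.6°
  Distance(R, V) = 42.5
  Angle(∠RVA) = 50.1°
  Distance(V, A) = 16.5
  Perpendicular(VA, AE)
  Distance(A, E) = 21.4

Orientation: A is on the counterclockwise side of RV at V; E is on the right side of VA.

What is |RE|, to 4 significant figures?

55.07

R is at the origin; RV runs at 44.6° with length 42.5, so V = 42.5·(cos 44.6°, sin 44.6°) = (30.26, 29.84). ∠RVA = 50.1°, so VA runs at 44.6° + (180° − 50.1°) = 174.5° from the x-axis; with |VA| = 16.5, A = V + 16.5·(cos 174.5°, sin 174.5°) = (13.84, 31.42). VA is perpendicular to AE; with |AE| = 21.4 on the right of VA, E = A + 21.4·(0.09585, 0.9954) = (15.89, 52.72). Then |RE| = |E − R| = 55.07.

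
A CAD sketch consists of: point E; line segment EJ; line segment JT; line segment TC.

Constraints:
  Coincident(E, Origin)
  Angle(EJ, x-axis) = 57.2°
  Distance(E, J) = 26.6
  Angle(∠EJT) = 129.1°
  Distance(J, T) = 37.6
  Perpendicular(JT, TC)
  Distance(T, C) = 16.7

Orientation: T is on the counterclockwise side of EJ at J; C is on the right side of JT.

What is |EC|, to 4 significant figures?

65.96

∠EJT = 129.1°, so JT runs at 57.2° + (180° − 129.1°) = 108.1° from the x-axis; with |JT| = 37.6, T = J + 37.6·(cos 108.1°, sin 108.1°) = (2.728, 58.10). JT is perpendicular to TC; with |TC| = 16.7 on the right of JT, C = T + 16.7·(0.9505, 0.3107) = (18.60, 63.29). Then |EC| = |C − E| = 65.96.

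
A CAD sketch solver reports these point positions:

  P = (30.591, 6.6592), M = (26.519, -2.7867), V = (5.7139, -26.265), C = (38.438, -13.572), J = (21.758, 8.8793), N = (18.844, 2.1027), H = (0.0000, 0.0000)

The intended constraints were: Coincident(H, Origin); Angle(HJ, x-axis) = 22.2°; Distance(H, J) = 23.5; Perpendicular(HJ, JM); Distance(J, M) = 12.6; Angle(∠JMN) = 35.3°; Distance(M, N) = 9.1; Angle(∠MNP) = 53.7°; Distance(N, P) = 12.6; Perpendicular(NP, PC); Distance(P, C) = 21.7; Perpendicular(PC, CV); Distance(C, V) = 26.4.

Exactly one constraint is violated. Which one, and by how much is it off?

Distance(C, V) = 26.4 — off by 8.70.

H = (0.00, 0.00) ✓; HJ at 22.20° ✓; |HJ| = 23.50 ✓; ∠(HJ, JM) = 90.00° ✓; |JM| = 12.60 ✓; ∠JMN = 35.30° ✓; |MN| = 9.100 ✓; ∠MNP = 53.70° ✓; |NP| = 12.60 ✓; ∠(NP, PC) = 90.00° ✓; |PC| = 21.70 ✓; ∠(PC, CV) = 90.00° ✓; |CV| = 35.10 ✗.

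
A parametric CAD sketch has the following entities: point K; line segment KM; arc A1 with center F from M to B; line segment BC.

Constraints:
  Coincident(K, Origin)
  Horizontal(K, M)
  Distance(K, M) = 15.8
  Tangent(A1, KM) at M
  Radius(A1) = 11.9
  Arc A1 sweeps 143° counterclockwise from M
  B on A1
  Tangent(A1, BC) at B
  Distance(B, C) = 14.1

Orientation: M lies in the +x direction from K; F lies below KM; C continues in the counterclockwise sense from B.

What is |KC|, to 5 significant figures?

35.908

K is at the origin; K and M share the same y with |KM| = 15.8 and M on the +x side, so M = (15.800, 0.0000). Since A1 is tangent to KM there, FM ⟂ KM, so F = M + (0, -11.9) = (15.800, -11.900). On A1, M sits at bearing 90° from F; a 143° counterclockwise sweep puts B at bearing 233°, so B = F + 11.9·(cos 233°, sin 233°) = (8.6384, -21.404). The tangent condition forces FB to be normal to BC, so BC runs along (−sin 233°, cos 233°); with |BC| = 14.1, C = (19.899, -29.889). Then |KC| = |C − K| = 35.908.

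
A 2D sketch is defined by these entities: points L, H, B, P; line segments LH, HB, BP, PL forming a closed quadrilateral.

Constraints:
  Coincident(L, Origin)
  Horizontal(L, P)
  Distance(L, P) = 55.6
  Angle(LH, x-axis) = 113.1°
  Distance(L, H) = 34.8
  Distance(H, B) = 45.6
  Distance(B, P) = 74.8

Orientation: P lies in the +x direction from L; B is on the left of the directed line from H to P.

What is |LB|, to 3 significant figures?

67.2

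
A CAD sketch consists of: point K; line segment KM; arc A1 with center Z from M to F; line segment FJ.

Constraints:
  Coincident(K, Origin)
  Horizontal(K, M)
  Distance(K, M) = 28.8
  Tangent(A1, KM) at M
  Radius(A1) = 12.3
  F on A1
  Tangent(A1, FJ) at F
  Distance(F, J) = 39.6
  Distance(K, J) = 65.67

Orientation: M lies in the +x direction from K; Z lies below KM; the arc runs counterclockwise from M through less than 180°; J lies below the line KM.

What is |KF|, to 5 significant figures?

26.403

K is at the origin; K and M share the same y with |KM| = 28.8 and M on the +x side, so M = (28.800, 0.0000). The tangent condition forces ZM to be normal to KM, so Z = M + (0, -12.3) = (28.800, -12.300). Since ZF ⟂ FJ (tangency), |ZJ| = √(12.3² + 39.6²) = 41.466 regardless of where F sits on A1. So J lies on both circle(K, 65.67) and circle(Z, 41.466); the below-KM intersection is J = (39.707, -52.306). F is the foot of the tangent from J: F = (18.427, -18.910).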